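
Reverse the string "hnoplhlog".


Input: hnoplhlog
Reading characters right to left:
  Position 8: 'g'
  Position 7: 'o'
  Position 6: 'l'
  Position 5: 'h'
  Position 4: 'l'
  Position 3: 'p'
  Position 2: 'o'
  Position 1: 'n'
  Position 0: 'h'
Reversed: golhlponh

golhlponh


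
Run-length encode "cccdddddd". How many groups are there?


Input: cccdddddd
Scanning for consecutive runs:
  Group 1: 'c' x 3 (positions 0-2)
  Group 2: 'd' x 6 (positions 3-8)
Total groups: 2

2


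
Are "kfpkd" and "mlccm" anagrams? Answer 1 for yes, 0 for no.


Strings: "kfpkd", "mlccm"
Sorted first:  dfkkp
Sorted second: cclmm
Differ at position 0: 'd' vs 'c' => not anagrams

0


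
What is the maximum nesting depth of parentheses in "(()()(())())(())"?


Input: "(()()(())())(())"
Tracking depth:
  Position 0 '(': depth becomes 1
  Position 1 '(': depth becomes 2
  Position 2 ')': depth becomes 1
  Position 3 '(': depth becomes 2
  Position 4 ')': depth becomes 1
  Position 5 '(': depth becomes 2
  Position 6 '(': depth becomes 3
  Position 7 ')': depth becomes 2
  Position 8 ')': depth becomes 1
  Position 9 '(': depth becomes 2
  Position 10 ')': depth becomes 1
  Position 11 ')': depth becomes 0
  Position 12 '(': depth becomes 1
  Position 13 '(': depth becomes 2
  Position 14 ')': depth becomes 1
  Position 15 ')': depth becomes 0
Maximum depth reached: 3

3


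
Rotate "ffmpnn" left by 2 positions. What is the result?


Input: "ffmpnn", rotate left by 2
First 2 characters: "ff"
Remaining characters: "mpnn"
Concatenate remaining + first: "mpnn" + "ff" = "mpnnff"

mpnnff


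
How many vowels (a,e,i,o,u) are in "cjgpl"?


Input: cjgpl
Checking each character:
  'c' at position 0: consonant
  'j' at position 1: consonant
  'g' at position 2: consonant
  'p' at position 3: consonant
  'l' at position 4: consonant
Total vowels: 0

0


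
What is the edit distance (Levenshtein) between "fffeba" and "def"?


Computing edit distance: "fffeba" -> "def"
DP table:
           d    e    f
      0    1    2    3
  f   1    1    2    2
  f   2    2    2    2
  f   3    3    3    2
  e   4    4    3    3
  b   5    5    4    4
  a   6    6    5    5
Edit distance = dp[6][3] = 5

5


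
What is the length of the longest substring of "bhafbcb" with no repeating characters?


Input: "bhafbcb"
Sliding window (track last position of each char):
  Position 0 ('b'): window [0,0] length 1 -- new best
  Position 1 ('h'): window [0,1] length 2 -- new best
  Position 2 ('a'): window [0,2] length 3 -- new best
  Position 3 ('f'): window [0,3] length 4 -- new best
  Position 4 ('b'): repeat (last at 0), move window start to 1
  Position 4 ('b'): window [1,4] length 4
  Position 5 ('c'): window [1,5] length 5 -- new best
  Position 6 ('b'): repeat (last at 4), move window start to 5
  Position 6 ('b'): window [5,6] length 2
Longest substring with no repeats: "hafbc" with length 5

5


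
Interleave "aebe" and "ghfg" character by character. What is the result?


Interleaving "aebe" and "ghfg":
  Position 0: 'a' from first, 'g' from second => "ag"
  Position 1: 'e' from first, 'h' from second => "eh"
  Position 2: 'b' from first, 'f' from second => "bf"
  Position 3: 'e' from first, 'g' from second => "eg"
Result: agehbfeg

agehbfeg


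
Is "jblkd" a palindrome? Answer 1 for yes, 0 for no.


Input: jblkd
Reversed: dklbj
  Compare pos 0 ('j') with pos 4 ('d'): MISMATCH
  Compare pos 1 ('b') with pos 3 ('k'): MISMATCH
Result: not a palindrome

0


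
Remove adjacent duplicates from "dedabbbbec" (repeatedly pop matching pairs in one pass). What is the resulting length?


Input: dedabbbbec
Stack-based adjacent duplicate removal:
  Read 'd': push. Stack: d
  Read 'e': push. Stack: de
  Read 'd': push. Stack: ded
  Read 'a': push. Stack: deda
  Read 'b': push. Stack: dedab
  Read 'b': matches stack top 'b' => pop. Stack: deda
  Read 'b': push. Stack: dedab
  Read 'b': matches stack top 'b' => pop. Stack: deda
  Read 'e': push. Stack: dedae
  Read 'c': push. Stack: dedaec
Final stack: "dedaec" (length 6)

6


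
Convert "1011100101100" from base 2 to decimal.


Input: "1011100101100" in base 2
Positional expansion:
  Digit '1' (value 1) x 2^12 = 4096
  Digit '0' (value 0) x 2^11 = 0
  Digit '1' (value 1) x 2^10 = 1024
  Digit '1' (value 1) x 2^9 = 512
  Digit '1' (value 1) x 2^8 = 256
  Digit '0' (value 0) x 2^7 = 0
  Digit '0' (value 0) x 2^6 = 0
  Digit '1' (value 1) x 2^5 = 32
  Digit '0' (value 0) x 2^4 = 0
  Digit '1' (value 1) x 2^3 = 8
  Digit '1' (value 1) x 2^2 = 4
  Digit '0' (value 0) x 2^1 = 0
  Digit '0' (value 0) x 2^0 = 0
Sum = 5932

5932


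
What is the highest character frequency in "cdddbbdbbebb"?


Input: cdddbbdbbebb
Character counts:
  'b': 6
  'c': 1
  'd': 4
  'e': 1
Maximum frequency: 6

6


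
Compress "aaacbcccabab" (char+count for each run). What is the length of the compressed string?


Input: aaacbcccabab
Runs:
  'a' x 3 => "a3"
  'c' x 1 => "c1"
  'b' x 1 => "b1"
  'c' x 3 => "c3"
  'a' x 1 => "a1"
  'b' x 1 => "b1"
  'a' x 1 => "a1"
  'b' x 1 => "b1"
Compressed: "a3c1b1c3a1b1a1b1"
Compressed length: 16

16


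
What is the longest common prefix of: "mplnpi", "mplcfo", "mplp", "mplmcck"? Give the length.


Words: mplnpi, mplcfo, mplp, mplmcck
  Position 0: all 'm' => match
  Position 1: all 'p' => match
  Position 2: all 'l' => match
  Position 3: ('n', 'c', 'p', 'm') => mismatch, stop
LCP = "mpl" (length 3)

3


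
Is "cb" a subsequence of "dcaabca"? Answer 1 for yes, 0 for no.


Check if "cb" is a subsequence of "dcaabca"
Greedy scan:
  Position 0 ('d'): no match needed
  Position 1 ('c'): matches sub[0] = 'c'
  Position 2 ('a'): no match needed
  Position 3 ('a'): no match needed
  Position 4 ('b'): matches sub[1] = 'b'
  Position 5 ('c'): no match needed
  Position 6 ('a'): no match needed
All 2 characters matched => is a subsequence

1


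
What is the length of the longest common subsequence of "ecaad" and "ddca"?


LCS of "ecaad" and "ddca"
DP table:
           d    d    c    a
      0    0    0    0    0
  e   0    0    0    0    0
  c   0    0    0    1    1
  a   0    0    0    1    2
  a   0    0    0    1    2
  d   0    1    1    1    2
LCS length = dp[5][4] = 2

2


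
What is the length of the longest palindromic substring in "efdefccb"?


Input: "efdefccb"
Checking substrings for palindromes:
  [5:7] "cc" (len 2) => palindrome
Longest palindromic substring: "cc" with length 2

2


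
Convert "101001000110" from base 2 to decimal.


Input: "101001000110" in base 2
Positional expansion:
  Digit '1' (value 1) x 2^11 = 2048
  Digit '0' (value 0) x 2^10 = 0
  Digit '1' (value 1) x 2^9 = 512
  Digit '0' (value 0) x 2^8 = 0
  Digit '0' (value 0) x 2^7 = 0
  Digit '1' (value 1) x 2^6 = 64
  Digit '0' (value 0) x 2^5 = 0
  Digit '0' (value 0) x 2^4 = 0
  Digit '0' (value 0) x 2^3 = 0
  Digit '1' (value 1) x 2^2 = 4
  Digit '1' (value 1) x 2^1 = 2
  Digit '0' (value 0) x 2^0 = 0
Sum = 2630

2630


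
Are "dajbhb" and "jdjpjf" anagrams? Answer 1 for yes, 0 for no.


Strings: "dajbhb", "jdjpjf"
Sorted first:  abbdhj
Sorted second: dfjjjp
Differ at position 0: 'a' vs 'd' => not anagrams

0


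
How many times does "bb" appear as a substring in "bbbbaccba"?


Searching for "bb" in "bbbbaccba"
Scanning each position:
  Position 0: "bb" => MATCH
  Position 1: "bb" => MATCH
  Position 2: "bb" => MATCH
  Position 3: "ba" => no
  Position 4: "ac" => no
  Position 5: "cc" => no
  Position 6: "cb" => no
  Position 7: "ba" => no
Total occurrences: 3

3


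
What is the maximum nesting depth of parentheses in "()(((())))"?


Input: "()(((())))"
Tracking depth:
  Position 0 '(': depth becomes 1
  Position 1 ')': depth becomes 0
  Position 2 '(': depth becomes 1
  Position 3 '(': depth becomes 2
  Position 4 '(': depth becomes 3
  Position 5 '(': depth becomes 4
  Position 6 ')': depth becomes 3
  Position 7 ')': depth becomes 2
  Position 8 ')': depth becomes 1
  Position 9 ')': depth becomes 0
Maximum depth reached: 4

4


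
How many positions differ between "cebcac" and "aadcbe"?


Comparing "cebcac" and "aadcbe" position by position:
  Position 0: 'c' vs 'a' => DIFFER
  Position 1: 'e' vs 'a' => DIFFER
  Position 2: 'b' vs 'd' => DIFFER
  Position 3: 'c' vs 'c' => same
  Position 4: 'a' vs 'b' => DIFFER
  Position 5: 'c' vs 'e' => DIFFER
Positions that differ: 5

5


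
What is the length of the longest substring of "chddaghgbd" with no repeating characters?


Input: "chddaghgbd"
Sliding window (track last position of each char):
  Position 0 ('c'): window [0,0] length 1 -- new best
  Position 1 ('h'): window [0,1] length 2 -- new best
  Position 2 ('d'): window [0,2] length 3 -- new best
  Position 3 ('d'): repeat (last at 2), move window start to 3
  Position 3 ('d'): window [3,3] length 1
  Position 4 ('a'): window [3,4] length 2
  Position 5 ('g'): window [3,5] length 3
  Position 6 ('h'): window [3,6] length 4 -- new best
  Position 7 ('g'): repeat (last at 5), move window start to 6
  Position 7 ('g'): window [6,7] length 2
  Position 8 ('b'): window [6,8] length 3
  Position 9 ('d'): window [6,9] length 4
Longest substring with no repeats: "dagh" with length 4

4


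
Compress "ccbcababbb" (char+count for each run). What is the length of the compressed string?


Input: ccbcababbb
Runs:
  'c' x 2 => "c2"
  'b' x 1 => "b1"
  'c' x 1 => "c1"
  'a' x 1 => "a1"
  'b' x 1 => "b1"
  'a' x 1 => "a1"
  'b' x 3 => "b3"
Compressed: "c2b1c1a1b1a1b3"
Compressed length: 14

14


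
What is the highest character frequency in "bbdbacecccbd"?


Input: bbdbacecccbd
Character counts:
  'a': 1
  'b': 4
  'c': 4
  'd': 2
  'e': 1
Maximum frequency: 4

4


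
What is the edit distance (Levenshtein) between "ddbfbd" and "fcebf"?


Computing edit distance: "ddbfbd" -> "fcebf"
DP table:
           f    c    e    b    f
      0    1    2    3    4    5
  d   1    1    2    3    4    5
  d   2    2    2    3    4    5
  b   3    3    3    3    3    4
  f   4    3    4    4    4    3
  b   5    4    4    5    4    4
  d   6    5    5    5    5    5
Edit distance = dp[6][5] = 5

5


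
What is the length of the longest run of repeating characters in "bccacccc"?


Input: "bccacccc"
Scanning for longest run:
  Position 1 ('c'): new char, reset run to 1
  Position 2 ('c'): continues run of 'c', length=2
  Position 3 ('a'): new char, reset run to 1
  Position 4 ('c'): new char, reset run to 1
  Position 5 ('c'): continues run of 'c', length=2
  Position 6 ('c'): continues run of 'c', length=3
  Position 7 ('c'): continues run of 'c', length=4
Longest run: 'c' with length 4

4


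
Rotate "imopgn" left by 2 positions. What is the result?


Input: "imopgn", rotate left by 2
First 2 characters: "im"
Remaining characters: "opgn"
Concatenate remaining + first: "opgn" + "im" = "opgnim"

opgnim


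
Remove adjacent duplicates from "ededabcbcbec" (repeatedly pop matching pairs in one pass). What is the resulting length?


Input: ededabcbcbec
Stack-based adjacent duplicate removal:
  Read 'e': push. Stack: e
  Read 'd': push. Stack: ed
  Read 'e': push. Stack: ede
  Read 'd': push. Stack: eded
  Read 'a': push. Stack: ededa
  Read 'b': push. Stack: ededab
  Read 'c': push. Stack: ededabc
  Read 'b': push. Stack: ededabcb
  Read 'c': push. Stack: ededabcbc
  Read 'b': push. Stack: ededabcbcb
  Read 'e': push. Stack: ededabcbcbe
  Read 'c': push. Stack: ededabcbcbec
Final stack: "ededabcbcbec" (length 12)

12


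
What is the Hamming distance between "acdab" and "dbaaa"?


Comparing "acdab" and "dbaaa" position by position:
  Position 0: 'a' vs 'd' => differ
  Position 1: 'c' vs 'b' => differ
  Position 2: 'd' vs 'a' => differ
  Position 3: 'a' vs 'a' => same
  Position 4: 'b' vs 'a' => differ
Total differences (Hamming distance): 4

4


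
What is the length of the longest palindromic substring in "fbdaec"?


Input: "fbdaec"
Checking substrings for palindromes:
  No multi-char palindromic substrings found
Longest palindromic substring: "f" with length 1

1


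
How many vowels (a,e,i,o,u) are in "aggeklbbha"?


Input: aggeklbbha
Checking each character:
  'a' at position 0: vowel (running total: 1)
  'g' at position 1: consonant
  'g' at position 2: consonant
  'e' at position 3: vowel (running total: 2)
  'k' at position 4: consonant
  'l' at position 5: consonant
  'b' at position 6: consonant
  'b' at position 7: consonant
  'h' at position 8: consonant
  'a' at position 9: vowel (running total: 3)
Total vowels: 3

3


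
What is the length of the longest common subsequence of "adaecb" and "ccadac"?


LCS of "adaecb" and "ccadac"
DP table:
           c    c    a    d    a    c
      0    0    0    0    0    0    0
  a   0    0    0    1    1    1    1
  d   0    0    0    1    2    2    2
  a   0    0    0    1    2    3    3
  e   0    0    0    1    2    3    3
  c   0    1    1    1    2    3    4
  b   0    1    1    1    2    3    4
LCS length = dp[6][6] = 4

4


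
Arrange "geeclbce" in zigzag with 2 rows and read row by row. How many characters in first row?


Zigzag "geeclbce" into 2 rows:
Placing characters:
  'g' => row 0
  'e' => row 1
  'e' => row 0
  'c' => row 1
  'l' => row 0
  'b' => row 1
  'c' => row 0
  'e' => row 1
Rows:
  Row 0: "gelc"
  Row 1: "ecbe"
First row length: 4

4


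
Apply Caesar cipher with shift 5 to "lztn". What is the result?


Caesar cipher: shift "lztn" by 5
  'l' (pos 11) + 5 = pos 16 = 'q'
  'z' (pos 25) + 5 = pos 4 = 'e'
  't' (pos 19) + 5 = pos 24 = 'y'
  'n' (pos 13) + 5 = pos 18 = 's'
Result: qeys

qeys


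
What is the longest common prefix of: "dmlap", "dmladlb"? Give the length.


Words: dmlap, dmladlb
  Position 0: all 'd' => match
  Position 1: all 'm' => match
  Position 2: all 'l' => match
  Position 3: all 'a' => match
  Position 4: ('p', 'd') => mismatch, stop
LCP = "dmla" (length 4)

4


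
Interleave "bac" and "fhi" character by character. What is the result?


Interleaving "bac" and "fhi":
  Position 0: 'b' from first, 'f' from second => "bf"
  Position 1: 'a' from first, 'h' from second => "ah"
  Position 2: 'c' from first, 'i' from second => "ci"
Result: bfahci

bfahci


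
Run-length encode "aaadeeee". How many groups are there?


Input: aaadeeee
Scanning for consecutive runs:
  Group 1: 'a' x 3 (positions 0-2)
  Group 2: 'd' x 1 (positions 3-3)
  Group 3: 'e' x 4 (positions 4-7)
Total groups: 3

3


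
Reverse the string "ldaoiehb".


Input: ldaoiehb
Reading characters right to left:
  Position 7: 'b'
  Position 6: 'h'
  Position 5: 'e'
  Position 4: 'i'
  Position 3: 'o'
  Position 2: 'a'
  Position 1: 'd'
  Position 0: 'l'
Reversed: bheioadl

bheioadl


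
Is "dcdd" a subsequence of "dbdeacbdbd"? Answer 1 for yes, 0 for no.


Check if "dcdd" is a subsequence of "dbdeacbdbd"
Greedy scan:
  Position 0 ('d'): matches sub[0] = 'd'
  Position 1 ('b'): no match needed
  Position 2 ('d'): no match needed
  Position 3 ('e'): no match needed
  Position 4 ('a'): no match needed
  Position 5 ('c'): matches sub[1] = 'c'
  Position 6 ('b'): no match needed
  Position 7 ('d'): matches sub[2] = 'd'
  Position 8 ('b'): no match needed
  Position 9 ('d'): matches sub[3] = 'd'
All 4 characters matched => is a subsequence

1


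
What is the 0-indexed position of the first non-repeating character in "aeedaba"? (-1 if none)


Input: aeedaba
Character frequencies:
  'a': 3
  'b': 1
  'd': 1
  'e': 2
Scanning left to right for freq == 1:
  Position 0 ('a'): freq=3, skip
  Position 1 ('e'): freq=2, skip
  Position 2 ('e'): freq=2, skip
  Position 3 ('d'): unique! => answer = 3

3


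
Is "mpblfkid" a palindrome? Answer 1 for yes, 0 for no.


Input: mpblfkid
Reversed: dikflbpm
  Compare pos 0 ('m') with pos 7 ('d'): MISMATCH
  Compare pos 1 ('p') with pos 6 ('i'): MISMATCH
  Compare pos 2 ('b') with pos 5 ('k'): MISMATCH
  Compare pos 3 ('l') with pos 4 ('f'): MISMATCH
Result: not a palindrome

0


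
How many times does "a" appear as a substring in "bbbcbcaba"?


Searching for "a" in "bbbcbcaba"
Scanning each position:
  Position 0: "b" => no
  Position 1: "b" => no
  Position 2: "b" => no
  Position 3: "c" => no
  Position 4: "b" => no
  Position 5: "c" => no
  Position 6: "a" => MATCH
  Position 7: "b" => no
  Position 8: "a" => MATCH
Total occurrences: 2

2


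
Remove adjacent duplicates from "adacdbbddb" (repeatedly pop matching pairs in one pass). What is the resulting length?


Input: adacdbbddb
Stack-based adjacent duplicate removal:
  Read 'a': push. Stack: a
  Read 'd': push. Stack: ad
  Read 'a': push. Stack: ada
  Read 'c': push. Stack: adac
  Read 'd': push. Stack: adacd
  Read 'b': push. Stack: adacdb
  Read 'b': matches stack top 'b' => pop. Stack: adacd
  Read 'd': matches stack top 'd' => pop. Stack: adac
  Read 'd': push. Stack: adacd
  Read 'b': push. Stack: adacdb
Final stack: "adacdb" (length 6)

6


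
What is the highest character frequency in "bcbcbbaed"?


Input: bcbcbbaed
Character counts:
  'a': 1
  'b': 4
  'c': 2
  'd': 1
  'e': 1
Maximum frequency: 4

4


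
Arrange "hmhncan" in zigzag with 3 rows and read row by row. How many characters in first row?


Zigzag "hmhncan" into 3 rows:
Placing characters:
  'h' => row 0
  'm' => row 1
  'h' => row 2
  'n' => row 1
  'c' => row 0
  'a' => row 1
  'n' => row 2
Rows:
  Row 0: "hc"
  Row 1: "mna"
  Row 2: "hn"
First row length: 2

2


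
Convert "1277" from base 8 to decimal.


Input: "1277" in base 8
Positional expansion:
  Digit '1' (value 1) x 8^3 = 512
  Digit '2' (value 2) x 8^2 = 128
  Digit '7' (value 7) x 8^1 = 56
  Digit '7' (value 7) x 8^0 = 7
Sum = 703

703


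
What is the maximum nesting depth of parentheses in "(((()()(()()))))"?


Input: "(((()()(()()))))"
Tracking depth:
  Position 0 '(': depth becomes 1
  Position 1 '(': depth becomes 2
  Position 2 '(': depth becomes 3
  Position 3 '(': depth becomes 4
  Position 4 ')': depth becomes 3
  Position 5 '(': depth becomes 4
  Position 6 ')': depth becomes 3
  Position 7 '(': depth becomes 4
  Position 8 '(': depth becomes 5
  Position 9 ')': depth becomes 4
  Position 10 '(': depth becomes 5
  Position 11 ')': depth becomes 4
  Position 12 ')': depth becomes 3
  Position 13 ')': depth becomes 2
  Position 14 ')': depth becomes 1
  Position 15 ')': depth becomes 0
Maximum depth reached: 5

5


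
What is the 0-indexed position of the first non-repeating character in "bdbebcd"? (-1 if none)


Input: bdbebcd
Character frequencies:
  'b': 3
  'c': 1
  'd': 2
  'e': 1
Scanning left to right for freq == 1:
  Position 0 ('b'): freq=3, skip
  Position 1 ('d'): freq=2, skip
  Position 2 ('b'): freq=3, skip
  Position 3 ('e'): unique! => answer = 3

3


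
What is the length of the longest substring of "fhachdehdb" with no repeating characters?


Input: "fhachdehdb"
Sliding window (track last position of each char):
  Position 0 ('f'): window [0,0] length 1 -- new best
  Position 1 ('h'): window [0,1] length 2 -- new best
  Position 2 ('a'): window [0,2] length 3 -- new best
  Position 3 ('c'): window [0,3] length 4 -- new best
  Position 4 ('h'): repeat (last at 1), move window start to 2
  Position 4 ('h'): window [2,4] length 3
  Position 5 ('d'): window [2,5] length 4
  Position 6 ('e'): window [2,6] length 5 -- new best
  Position 7 ('h'): repeat (last at 4), move window start to 5
  Position 7 ('h'): window [5,7] length 3
  Position 8 ('d'): repeat (last at 5), move window start to 6
  Position 8 ('d'): window [6,8] length 3
  Position 9 ('b'): window [6,9] length 4
Longest substring with no repeats: "achde" with length 5

5


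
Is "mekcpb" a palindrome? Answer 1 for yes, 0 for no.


Input: mekcpb
Reversed: bpckem
  Compare pos 0 ('m') with pos 5 ('b'): MISMATCH
  Compare pos 1 ('e') with pos 4 ('p'): MISMATCH
  Compare pos 2 ('k') with pos 3 ('c'): MISMATCH
Result: not a palindrome

0


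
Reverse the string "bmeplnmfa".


Input: bmeplnmfa
Reading characters right to left:
  Position 8: 'a'
  Position 7: 'f'
  Position 6: 'm'
  Position 5: 'n'
  Position 4: 'l'
  Position 3: 'p'
  Position 2: 'e'
  Position 1: 'm'
  Position 0: 'b'
Reversed: afmnlpemb

afmnlpemb


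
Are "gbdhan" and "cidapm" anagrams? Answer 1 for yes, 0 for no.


Strings: "gbdhan", "cidapm"
Sorted first:  abdghn
Sorted second: acdimp
Differ at position 1: 'b' vs 'c' => not anagrams

0


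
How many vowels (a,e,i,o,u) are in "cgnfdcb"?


Input: cgnfdcb
Checking each character:
  'c' at position 0: consonant
  'g' at position 1: consonant
  'n' at position 2: consonant
  'f' at position 3: consonant
  'd' at position 4: consonant
  'c' at position 5: consonant
  'b' at position 6: consonant
Total vowels: 0

0


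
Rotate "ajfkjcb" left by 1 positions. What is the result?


Input: "ajfkjcb", rotate left by 1
First 1 characters: "a"
Remaining characters: "jfkjcb"
Concatenate remaining + first: "jfkjcb" + "a" = "jfkjcba"

jfkjcba


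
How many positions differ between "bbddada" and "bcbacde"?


Comparing "bbddada" and "bcbacde" position by position:
  Position 0: 'b' vs 'b' => same
  Position 1: 'b' vs 'c' => DIFFER
  Position 2: 'd' vs 'b' => DIFFER
  Position 3: 'd' vs 'a' => DIFFER
  Position 4: 'a' vs 'c' => DIFFER
  Position 5: 'd' vs 'd' => same
  Position 6: 'a' vs 'e' => DIFFER
Positions that differ: 5

5


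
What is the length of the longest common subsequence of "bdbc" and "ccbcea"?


LCS of "bdbc" and "ccbcea"
DP table:
           c    c    b    c    e    a
      0    0    0    0    0    0    0
  b   0    0    0    1    1    1    1
  d   0    0    0    1    1    1    1
  b   0    0    0    1    1    1    1
  c   0    1    1    1    2    2    2
LCS length = dp[4][6] = 2

2


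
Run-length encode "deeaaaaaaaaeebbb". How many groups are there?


Input: deeaaaaaaaaeebbb
Scanning for consecutive runs:
  Group 1: 'd' x 1 (positions 0-0)
  Group 2: 'e' x 2 (positions 1-2)
  Group 3: 'a' x 8 (positions 3-10)
  Group 4: 'e' x 2 (positions 11-12)
  Group 5: 'b' x 3 (positions 13-15)
Total groups: 5

5


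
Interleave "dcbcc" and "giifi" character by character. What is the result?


Interleaving "dcbcc" and "giifi":
  Position 0: 'd' from first, 'g' from second => "dg"
  Position 1: 'c' from first, 'i' from second => "ci"
  Position 2: 'b' from first, 'i' from second => "bi"
  Position 3: 'c' from first, 'f' from second => "cf"
  Position 4: 'c' from first, 'i' from second => "ci"
Result: dgcibicfci

dgcibicfci


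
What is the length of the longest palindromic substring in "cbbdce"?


Input: "cbbdce"
Checking substrings for palindromes:
  [1:3] "bb" (len 2) => palindrome
Longest palindromic substring: "bb" with length 2

2


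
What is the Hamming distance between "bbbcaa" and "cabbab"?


Comparing "bbbcaa" and "cabbab" position by position:
  Position 0: 'b' vs 'c' => differ
  Position 1: 'b' vs 'a' => differ
  Position 2: 'b' vs 'b' => same
  Position 3: 'c' vs 'b' => differ
  Position 4: 'a' vs 'a' => same
  Position 5: 'a' vs 'b' => differ
Total differences (Hamming distance): 4

4


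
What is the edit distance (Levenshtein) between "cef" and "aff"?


Computing edit distance: "cef" -> "aff"
DP table:
           a    f    f
      0    1    2    3
  c   1    1    2    3
  e   2    2    2    3
  f   3    3    2    2
Edit distance = dp[3][3] = 2

2


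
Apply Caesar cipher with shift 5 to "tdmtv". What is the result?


Caesar cipher: shift "tdmtv" by 5
  't' (pos 19) + 5 = pos 24 = 'y'
  'd' (pos 3) + 5 = pos 8 = 'i'
  'm' (pos 12) + 5 = pos 17 = 'r'
  't' (pos 19) + 5 = pos 24 = 'y'
  'v' (pos 21) + 5 = pos 0 = 'a'
Result: yirya

yirya


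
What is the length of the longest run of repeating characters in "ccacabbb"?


Input: "ccacabbb"
Scanning for longest run:
  Position 1 ('c'): continues run of 'c', length=2
  Position 2 ('a'): new char, reset run to 1
  Position 3 ('c'): new char, reset run to 1
  Position 4 ('a'): new char, reset run to 1
  Position 5 ('b'): new char, reset run to 1
  Position 6 ('b'): continues run of 'b', length=2
  Position 7 ('b'): continues run of 'b', length=3
Longest run: 'b' with length 3

3


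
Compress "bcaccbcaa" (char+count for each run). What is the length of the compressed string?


Input: bcaccbcaa
Runs:
  'b' x 1 => "b1"
  'c' x 1 => "c1"
  'a' x 1 => "a1"
  'c' x 2 => "c2"
  'b' x 1 => "b1"
  'c' x 1 => "c1"
  'a' x 2 => "a2"
Compressed: "b1c1a1c2b1c1a2"
Compressed length: 14

14


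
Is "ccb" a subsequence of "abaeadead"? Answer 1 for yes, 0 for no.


Check if "ccb" is a subsequence of "abaeadead"
Greedy scan:
  Position 0 ('a'): no match needed
  Position 1 ('b'): no match needed
  Position 2 ('a'): no match needed
  Position 3 ('e'): no match needed
  Position 4 ('a'): no match needed
  Position 5 ('d'): no match needed
  Position 6 ('e'): no match needed
  Position 7 ('a'): no match needed
  Position 8 ('d'): no match needed
Only matched 0/3 characters => not a subsequence

0


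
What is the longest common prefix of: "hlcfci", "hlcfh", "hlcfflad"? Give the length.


Words: hlcfci, hlcfh, hlcfflad
  Position 0: all 'h' => match
  Position 1: all 'l' => match
  Position 2: all 'c' => match
  Position 3: all 'f' => match
  Position 4: ('c', 'h', 'f') => mismatch, stop
LCP = "hlcf" (length 4)

4


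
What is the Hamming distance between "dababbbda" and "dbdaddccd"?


Comparing "dababbbda" and "dbdaddccd" position by position:
  Position 0: 'd' vs 'd' => same
  Position 1: 'a' vs 'b' => differ
  Position 2: 'b' vs 'd' => differ
  Position 3: 'a' vs 'a' => same
  Position 4: 'b' vs 'd' => differ
  Position 5: 'b' vs 'd' => differ
  Position 6: 'b' vs 'c' => differ
  Position 7: 'd' vs 'c' => differ
  Position 8: 'a' vs 'd' => differ
Total differences (Hamming distance): 7

7


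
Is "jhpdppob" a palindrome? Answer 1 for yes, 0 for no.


Input: jhpdppob
Reversed: boppdphj
  Compare pos 0 ('j') with pos 7 ('b'): MISMATCH
  Compare pos 1 ('h') with pos 6 ('o'): MISMATCH
  Compare pos 2 ('p') with pos 5 ('p'): match
  Compare pos 3 ('d') with pos 4 ('p'): MISMATCH
Result: not a palindrome

0


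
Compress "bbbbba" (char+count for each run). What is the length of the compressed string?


Input: bbbbba
Runs:
  'b' x 5 => "b5"
  'a' x 1 => "a1"
Compressed: "b5a1"
Compressed length: 4

4


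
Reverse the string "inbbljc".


Input: inbbljc
Reading characters right to left:
  Position 6: 'c'
  Position 5: 'j'
  Position 4: 'l'
  Position 3: 'b'
  Position 2: 'b'
  Position 1: 'n'
  Position 0: 'i'
Reversed: cjlbbni

cjlbbni


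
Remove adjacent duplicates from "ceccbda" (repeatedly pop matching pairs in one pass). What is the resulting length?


Input: ceccbda
Stack-based adjacent duplicate removal:
  Read 'c': push. Stack: c
  Read 'e': push. Stack: ce
  Read 'c': push. Stack: cec
  Read 'c': matches stack top 'c' => pop. Stack: ce
  Read 'b': push. Stack: ceb
  Read 'd': push. Stack: cebd
  Read 'a': push. Stack: cebda
Final stack: "cebda" (length 5)

5


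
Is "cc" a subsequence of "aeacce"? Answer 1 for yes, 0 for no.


Check if "cc" is a subsequence of "aeacce"
Greedy scan:
  Position 0 ('a'): no match needed
  Position 1 ('e'): no match needed
  Position 2 ('a'): no match needed
  Position 3 ('c'): matches sub[0] = 'c'
  Position 4 ('c'): matches sub[1] = 'c'
  Position 5 ('e'): no match needed
All 2 characters matched => is a subsequence

1


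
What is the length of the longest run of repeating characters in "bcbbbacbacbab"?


Input: "bcbbbacbacbab"
Scanning for longest run:
  Position 1 ('c'): new char, reset run to 1
  Position 2 ('b'): new char, reset run to 1
  Position 3 ('b'): continues run of 'b', length=2
  Position 4 ('b'): continues run of 'b', length=3
  Position 5 ('a'): new char, reset run to 1
  Position 6 ('c'): new char, reset run to 1
  Position 7 ('b'): new char, reset run to 1
  Position 8 ('a'): new char, reset run to 1
  Position 9 ('c'): new char, reset run to 1
  Position 10 ('b'): new char, reset run to 1
  Position 11 ('a'): new char, reset run to 1
  Position 12 ('b'): new char, reset run to 1
Longest run: 'b' with length 3

3


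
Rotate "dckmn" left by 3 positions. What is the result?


Input: "dckmn", rotate left by 3
First 3 characters: "dck"
Remaining characters: "mn"
Concatenate remaining + first: "mn" + "dck" = "mndck"

mndck


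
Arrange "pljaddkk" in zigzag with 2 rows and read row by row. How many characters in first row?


Zigzag "pljaddkk" into 2 rows:
Placing characters:
  'p' => row 0
  'l' => row 1
  'j' => row 0
  'a' => row 1
  'd' => row 0
  'd' => row 1
  'k' => row 0
  'k' => row 1
Rows:
  Row 0: "pjdk"
  Row 1: "ladk"
First row length: 4

4


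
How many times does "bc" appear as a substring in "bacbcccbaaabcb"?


Searching for "bc" in "bacbcccbaaabcb"
Scanning each position:
  Position 0: "ba" => no
  Position 1: "ac" => no
  Position 2: "cb" => no
  Position 3: "bc" => MATCH
  Position 4: "cc" => no
  Position 5: "cc" => no
  Position 6: "cb" => no
  Position 7: "ba" => no
  Position 8: "aa" => no
  Position 9: "aa" => no
  Position 10: "ab" => no
  Position 11: "bc" => MATCH
  Position 12: "cb" => no
Total occurrences: 2

2


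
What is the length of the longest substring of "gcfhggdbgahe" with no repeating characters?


Input: "gcfhggdbgahe"
Sliding window (track last position of each char):
  Position 0 ('g'): window [0,0] length 1 -- new best
  Position 1 ('c'): window [0,1] length 2 -- new best
  Position 2 ('f'): window [0,2] length 3 -- new best
  Position 3 ('h'): window [0,3] length 4 -- new best
  Position 4 ('g'): repeat (last at 0), move window start to 1
  Position 4 ('g'): window [1,4] length 4
  Position 5 ('g'): repeat (last at 4), move window start to 5
  Position 5 ('g'): window [5,5] length 1
  Position 6 ('d'): window [5,6] length 2
  Position 7 ('b'): window [5,7] length 3
  Position 8 ('g'): repeat (last at 5), move window start to 6
  Position 8 ('g'): window [6,8] length 3
  Position 9 ('a'): window [6,9] length 4
  Position 10 ('h'): window [6,10] length 5 -- new best
  Position 11 ('e'): window [6,11] length 6 -- new best
Longest substring with no repeats: "dbgahe" with length 6

6


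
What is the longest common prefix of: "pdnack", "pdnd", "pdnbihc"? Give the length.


Words: pdnack, pdnd, pdnbihc
  Position 0: all 'p' => match
  Position 1: all 'd' => match
  Position 2: all 'n' => match
  Position 3: ('a', 'd', 'b') => mismatch, stop
LCP = "pdn" (length 3)

3


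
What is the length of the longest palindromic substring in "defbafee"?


Input: "defbafee"
Checking substrings for palindromes:
  [6:8] "ee" (len 2) => palindrome
Longest palindromic substring: "ee" with length 2

2


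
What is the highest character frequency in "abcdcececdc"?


Input: abcdcececdc
Character counts:
  'a': 1
  'b': 1
  'c': 5
  'd': 2
  'e': 2
Maximum frequency: 5

5


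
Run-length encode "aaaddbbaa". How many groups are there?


Input: aaaddbbaa
Scanning for consecutive runs:
  Group 1: 'a' x 3 (positions 0-2)
  Group 2: 'd' x 2 (positions 3-4)
  Group 3: 'b' x 2 (positions 5-6)
  Group 4: 'a' x 2 (positions 7-8)
Total groups: 4

4


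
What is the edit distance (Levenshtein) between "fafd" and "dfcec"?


Computing edit distance: "fafd" -> "dfcec"
DP table:
           d    f    c    e    c
      0    1    2    3    4    5
  f   1    1    1    2    3    4
  a   2    2    2    2    3    4
  f   3    3    2    3    3    4
  d   4    3    3    3    4    4
Edit distance = dp[4][5] = 4

4


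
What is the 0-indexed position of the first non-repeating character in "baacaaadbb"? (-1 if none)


Input: baacaaadbb
Character frequencies:
  'a': 5
  'b': 3
  'c': 1
  'd': 1
Scanning left to right for freq == 1:
  Position 0 ('b'): freq=3, skip
  Position 1 ('a'): freq=5, skip
  Position 2 ('a'): freq=5, skip
  Position 3 ('c'): unique! => answer = 3

3


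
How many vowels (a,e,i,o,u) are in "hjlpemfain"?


Input: hjlpemfain
Checking each character:
  'h' at position 0: consonant
  'j' at position 1: consonant
  'l' at position 2: consonant
  'p' at position 3: consonant
  'e' at position 4: vowel (running total: 1)
  'm' at position 5: consonant
  'f' at position 6: consonant
  'a' at position 7: vowel (running total: 2)
  'i' at position 8: vowel (running total: 3)
  'n' at position 9: consonant
Total vowels: 3

3


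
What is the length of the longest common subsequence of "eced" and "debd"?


LCS of "eced" and "debd"
DP table:
           d    e    b    d
      0    0    0    0    0
  e   0    0    1    1    1
  c   0    0    1    1    1
  e   0    0    1    1    1
  d   0    1    1    1    2
LCS length = dp[4][4] = 2

2


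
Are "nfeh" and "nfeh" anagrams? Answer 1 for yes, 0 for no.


Strings: "nfeh", "nfeh"
Sorted first:  efhn
Sorted second: efhn
Sorted forms match => anagrams

1


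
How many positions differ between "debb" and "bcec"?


Comparing "debb" and "bcec" position by position:
  Position 0: 'd' vs 'b' => DIFFER
  Position 1: 'e' vs 'c' => DIFFER
  Position 2: 'b' vs 'e' => DIFFER
  Position 3: 'b' vs 'c' => DIFFER
Positions that differ: 4

4


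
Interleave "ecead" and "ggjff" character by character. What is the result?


Interleaving "ecead" and "ggjff":
  Position 0: 'e' from first, 'g' from second => "eg"
  Position 1: 'c' from first, 'g' from second => "cg"
  Position 2: 'e' from first, 'j' from second => "ej"
  Position 3: 'a' from first, 'f' from second => "af"
  Position 4: 'd' from first, 'f' from second => "df"
Result: egcgejafdf

egcgejafdf


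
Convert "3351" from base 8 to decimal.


Input: "3351" in base 8
Positional expansion:
  Digit '3' (value 3) x 8^3 = 1536
  Digit '3' (value 3) x 8^2 = 192
  Digit '5' (value 5) x 8^1 = 40
  Digit '1' (value 1) x 8^0 = 1
Sum = 1769

1769


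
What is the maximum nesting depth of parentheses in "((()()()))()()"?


Input: "((()()()))()()"
Tracking depth:
  Position 0 '(': depth becomes 1
  Position 1 '(': depth becomes 2
  Position 2 '(': depth becomes 3
  Position 3 ')': depth becomes 2
  Position 4 '(': depth becomes 3
  Position 5 ')': depth becomes 2
  Position 6 '(': depth becomes 3
  Position 7 ')': depth becomes 2
  Position 8 ')': depth becomes 1
  Position 9 ')': depth becomes 0
  Position 10 '(': depth becomes 1
  Position 11 ')': depth becomes 0
  Position 12 '(': depth becomes 1
  Position 13 ')': depth becomes 0
Maximum depth reached: 3

3


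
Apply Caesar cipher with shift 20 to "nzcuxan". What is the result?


Caesar cipher: shift "nzcuxan" by 20
  'n' (pos 13) + 20 = pos 7 = 'h'
  'z' (pos 25) + 20 = pos 19 = 't'
  'c' (pos 2) + 20 = pos 22 = 'w'
  'u' (pos 20) + 20 = pos 14 = 'o'
  'x' (pos 23) + 20 = pos 17 = 'r'
  'a' (pos 0) + 20 = pos 20 = 'u'
  'n' (pos 13) + 20 = pos 7 = 'h'
Result: htworuh

htworuh


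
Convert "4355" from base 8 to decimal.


Input: "4355" in base 8
Positional expansion:
  Digit '4' (value 4) x 8^3 = 2048
  Digit '3' (value 3) x 8^2 = 192
  Digit '5' (value 5) x 8^1 = 40
  Digit '5' (value 5) x 8^0 = 5
Sum = 2285

2285


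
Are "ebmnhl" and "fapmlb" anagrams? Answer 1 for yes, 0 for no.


Strings: "ebmnhl", "fapmlb"
Sorted first:  behlmn
Sorted second: abflmp
Differ at position 0: 'b' vs 'a' => not anagrams

0


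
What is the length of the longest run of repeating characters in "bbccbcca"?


Input: "bbccbcca"
Scanning for longest run:
  Position 1 ('b'): continues run of 'b', length=2
  Position 2 ('c'): new char, reset run to 1
  Position 3 ('c'): continues run of 'c', length=2
  Position 4 ('b'): new char, reset run to 1
  Position 5 ('c'): new char, reset run to 1
  Position 6 ('c'): continues run of 'c', length=2
  Position 7 ('a'): new char, reset run to 1
Longest run: 'b' with length 2

2


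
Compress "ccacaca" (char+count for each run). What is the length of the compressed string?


Input: ccacaca
Runs:
  'c' x 2 => "c2"
  'a' x 1 => "a1"
  'c' x 1 => "c1"
  'a' x 1 => "a1"
  'c' x 1 => "c1"
  'a' x 1 => "a1"
Compressed: "c2a1c1a1c1a1"
Compressed length: 12

12


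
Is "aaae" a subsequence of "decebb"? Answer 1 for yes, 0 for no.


Check if "aaae" is a subsequence of "decebb"
Greedy scan:
  Position 0 ('d'): no match needed
  Position 1 ('e'): no match needed
  Position 2 ('c'): no match needed
  Position 3 ('e'): no match needed
  Position 4 ('b'): no match needed
  Position 5 ('b'): no match needed
Only matched 0/4 characters => not a subsequence

0


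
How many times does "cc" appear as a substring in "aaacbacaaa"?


Searching for "cc" in "aaacbacaaa"
Scanning each position:
  Position 0: "aa" => no
  Position 1: "aa" => no
  Position 2: "ac" => no
  Position 3: "cb" => no
  Position 4: "ba" => no
  Position 5: "ac" => no
  Position 6: "ca" => no
  Position 7: "aa" => no
  Position 8: "aa" => no
Total occurrences: 0

0


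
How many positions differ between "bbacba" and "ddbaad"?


Comparing "bbacba" and "ddbaad" position by position:
  Position 0: 'b' vs 'd' => DIFFER
  Position 1: 'b' vs 'd' => DIFFER
  Position 2: 'a' vs 'b' => DIFFER
  Position 3: 'c' vs 'a' => DIFFER
  Position 4: 'b' vs 'a' => DIFFER
  Position 5: 'a' vs 'd' => DIFFER
Positions that differ: 6

6


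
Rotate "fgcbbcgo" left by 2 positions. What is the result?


Input: "fgcbbcgo", rotate left by 2
First 2 characters: "fg"
Remaining characters: "cbbcgo"
Concatenate remaining + first: "cbbcgo" + "fg" = "cbbcgofg"

cbbcgofg


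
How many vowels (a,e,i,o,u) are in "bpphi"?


Input: bpphi
Checking each character:
  'b' at position 0: consonant
  'p' at position 1: consonant
  'p' at position 2: consonant
  'h' at position 3: consonant
  'i' at position 4: vowel (running total: 1)
Total vowels: 1

1


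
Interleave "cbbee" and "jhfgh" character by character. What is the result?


Interleaving "cbbee" and "jhfgh":
  Position 0: 'c' from first, 'j' from second => "cj"
  Position 1: 'b' from first, 'h' from second => "bh"
  Position 2: 'b' from first, 'f' from second => "bf"
  Position 3: 'e' from first, 'g' from second => "eg"
  Position 4: 'e' from first, 'h' from second => "eh"
Result: cjbhbfegeh

cjbhbfegeh


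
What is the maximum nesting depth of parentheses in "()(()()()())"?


Input: "()(()()()())"
Tracking depth:
  Position 0 '(': depth becomes 1
  Position 1 ')': depth becomes 0
  Position 2 '(': depth becomes 1
  Position 3 '(': depth becomes 2
  Position 4 ')': depth becomes 1
  Position 5 '(': depth becomes 2
  Position 6 ')': depth becomes 1
  Position 7 '(': depth becomes 2
  Position 8 ')': depth becomes 1
  Position 9 '(': depth becomes 2
  Position 10 ')': depth becomes 1
  Position 11 ')': depth becomes 0
Maximum depth reached: 2

2


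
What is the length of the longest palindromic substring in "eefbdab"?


Input: "eefbdab"
Checking substrings for palindromes:
  [0:2] "ee" (len 2) => palindrome
Longest palindromic substring: "ee" with length 2

2


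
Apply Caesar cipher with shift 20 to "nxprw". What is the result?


Caesar cipher: shift "nxprw" by 20
  'n' (pos 13) + 20 = pos 7 = 'h'
  'x' (pos 23) + 20 = pos 17 = 'r'
  'p' (pos 15) + 20 = pos 9 = 'j'
  'r' (pos 17) + 20 = pos 11 = 'l'
  'w' (pos 22) + 20 = pos 16 = 'q'
Result: hrjlq

hrjlq


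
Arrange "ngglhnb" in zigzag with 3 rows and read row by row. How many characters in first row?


Zigzag "ngglhnb" into 3 rows:
Placing characters:
  'n' => row 0
  'g' => row 1
  'g' => row 2
  'l' => row 1
  'h' => row 0
  'n' => row 1
  'b' => row 2
Rows:
  Row 0: "nh"
  Row 1: "gln"
  Row 2: "gb"
First row length: 2

2


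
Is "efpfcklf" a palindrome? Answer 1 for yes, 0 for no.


Input: efpfcklf
Reversed: flkcfpfe
  Compare pos 0 ('e') with pos 7 ('f'): MISMATCH
  Compare pos 1 ('f') with pos 6 ('l'): MISMATCH
  Compare pos 2 ('p') with pos 5 ('k'): MISMATCH
  Compare pos 3 ('f') with pos 4 ('c'): MISMATCH
Result: not a palindrome

0


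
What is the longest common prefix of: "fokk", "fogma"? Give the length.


Words: fokk, fogma
  Position 0: all 'f' => match
  Position 1: all 'o' => match
  Position 2: ('k', 'g') => mismatch, stop
LCP = "fo" (length 2)

2
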